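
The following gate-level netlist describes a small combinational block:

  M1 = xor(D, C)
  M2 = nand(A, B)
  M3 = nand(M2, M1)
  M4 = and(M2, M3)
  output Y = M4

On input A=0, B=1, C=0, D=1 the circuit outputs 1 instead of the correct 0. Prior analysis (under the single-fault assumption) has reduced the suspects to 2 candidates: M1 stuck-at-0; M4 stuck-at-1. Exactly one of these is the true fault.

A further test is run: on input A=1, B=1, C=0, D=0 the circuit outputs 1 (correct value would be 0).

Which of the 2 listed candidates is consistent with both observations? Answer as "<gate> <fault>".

Evaluate each candidate on input A=1, B=1, C=0, D=0:
  M1 stuck-at-0: M1=0 [stuck-at-0], M2=0, M3=1, M4=0 → 0 — eliminated
  M4 stuck-at-1: M1=0, M2=0, M3=1, M4=1 [stuck-at-1] → 1 — matches
Only M4 stuck-at-1 reproduces the observed 1.

M4 stuck-at-1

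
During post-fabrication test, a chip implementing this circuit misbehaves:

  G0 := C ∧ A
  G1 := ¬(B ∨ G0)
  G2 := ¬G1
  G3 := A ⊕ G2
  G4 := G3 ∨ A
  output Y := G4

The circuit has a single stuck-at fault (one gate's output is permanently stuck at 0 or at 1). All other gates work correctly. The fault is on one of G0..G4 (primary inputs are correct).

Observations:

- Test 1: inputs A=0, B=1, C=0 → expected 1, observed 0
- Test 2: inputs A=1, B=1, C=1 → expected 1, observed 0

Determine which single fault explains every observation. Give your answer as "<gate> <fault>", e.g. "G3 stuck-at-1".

Fault-free values for test 1 (A=0, B=1, C=0): G0=0, G1=0, G2=1, G3=1, G4=1, giving Y=1. Observed 0.
Test 1: faults giving observed 0 are {G1 stuck-at-1, G2 stuck-at-0, G3 stuck-at-0, G4 stuck-at-0}.
Test 2 (A=1, B=1, C=1): fault-free G0=1, G1=0, G2=1, G3=0, G4=1 → 1; observed 0. Eliminates G1 stuck-at-1, G2 stuck-at-0, G3 stuck-at-0.
Only G4 stuck-at-0 is consistent with every test.

G4 stuck-at-0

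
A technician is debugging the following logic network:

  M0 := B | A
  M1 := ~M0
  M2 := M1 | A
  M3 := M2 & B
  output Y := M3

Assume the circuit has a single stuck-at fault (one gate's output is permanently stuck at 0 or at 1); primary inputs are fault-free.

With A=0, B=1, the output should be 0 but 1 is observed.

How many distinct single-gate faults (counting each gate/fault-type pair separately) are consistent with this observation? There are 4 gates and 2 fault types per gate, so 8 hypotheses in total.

4

Fault-free: M0=1, M1=0, M2=0, M3=0 → 0. Observed 1.
  M0 stuck-at-0: output 1 ✓
  M0 stuck-at-1: output 0 ✗
  M1 stuck-at-0: output 0 ✗
  M1 stuck-at-1: output 1 ✓
  M2 stuck-at-0: output 0 ✗
  M2 stuck-at-1: output 1 ✓
  M3 stuck-at-0: output 0 ✗
  M3 stuck-at-1: output 1 ✓
Consistent faults: {M0 stuck-at-0, M1 stuck-at-1, M2 stuck-at-1, M3 stuck-at-1} — 4 in all.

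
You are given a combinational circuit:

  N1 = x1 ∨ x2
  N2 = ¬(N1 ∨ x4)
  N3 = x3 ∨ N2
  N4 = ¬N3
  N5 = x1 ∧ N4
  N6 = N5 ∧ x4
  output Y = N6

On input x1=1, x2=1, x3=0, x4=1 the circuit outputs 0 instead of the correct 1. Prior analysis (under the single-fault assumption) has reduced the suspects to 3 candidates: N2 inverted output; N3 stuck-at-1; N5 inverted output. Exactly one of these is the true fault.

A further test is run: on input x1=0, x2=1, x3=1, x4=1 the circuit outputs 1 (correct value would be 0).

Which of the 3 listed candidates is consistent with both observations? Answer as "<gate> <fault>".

N5 inverted output

Evaluate each candidate on input x1=0, x2=1, x3=1, x4=1:
  N2 inverted output: N1=1, N2=1 [inverted output], N3=1, N4=0, N5=0, N6=0 → 0 — eliminated
  N3 stuck-at-1: N1=1, N2=0, N3=1 [stuck-at-1], N4=0, N5=0, N6=0 → 0 — eliminated
  N5 inverted output: N1=1, N2=0, N3=1, N4=0, N5=1 [inverted output], N6=1 → 1 — matches
Only N5 inverted output reproduces the observed 1.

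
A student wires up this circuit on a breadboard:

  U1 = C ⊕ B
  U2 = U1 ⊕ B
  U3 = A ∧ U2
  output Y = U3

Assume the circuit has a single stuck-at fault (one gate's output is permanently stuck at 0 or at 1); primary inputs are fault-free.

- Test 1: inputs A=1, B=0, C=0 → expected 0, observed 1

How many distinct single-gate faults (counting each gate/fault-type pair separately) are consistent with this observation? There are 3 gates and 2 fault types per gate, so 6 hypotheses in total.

Fault-free: U1=0, U2=0, U3=0 → 0. Observed 1.
  U1 stuck-at-0: output 0 ✗
  U1 stuck-at-1: output 1 ✓
  U2 stuck-at-0: output 0 ✗
  U2 stuck-at-1: output 1 ✓
  U3 stuck-at-0: output 0 ✗
  U3 stuck-at-1: output 1 ✓
Consistent faults: {U1 stuck-at-1, U2 stuck-at-1, U3 stuck-at-1} — 3 in all.

3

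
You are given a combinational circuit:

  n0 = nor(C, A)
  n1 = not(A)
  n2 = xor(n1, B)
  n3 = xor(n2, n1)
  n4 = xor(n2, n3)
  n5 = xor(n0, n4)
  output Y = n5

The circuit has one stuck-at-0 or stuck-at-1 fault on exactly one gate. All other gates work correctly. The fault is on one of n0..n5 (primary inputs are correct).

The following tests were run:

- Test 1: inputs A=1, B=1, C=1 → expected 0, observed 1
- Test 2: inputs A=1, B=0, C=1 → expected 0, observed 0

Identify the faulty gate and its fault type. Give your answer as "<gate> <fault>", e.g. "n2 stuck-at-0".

Fault-free values for test 1 (A=1, B=1, C=1): n0=0, n1=0, n2=1, n3=1, n4=0, n5=0, giving Y=0. Observed 1.
Test 1: faults giving observed 1 are {n0 stuck-at-1, n1 stuck-at-1, n3 stuck-at-0, n4 stuck-at-1, n5 stuck-at-1}.
Test 2 (A=1, B=0, C=1): fault-free n0=0, n1=0, n2=0, n3=0, n4=0, n5=0 → 0; observed 0. Eliminates n0 stuck-at-1, n1 stuck-at-1, n4 stuck-at-1, n5 stuck-at-1.
Only n3 stuck-at-0 is consistent with every test.

n3 stuck-at-0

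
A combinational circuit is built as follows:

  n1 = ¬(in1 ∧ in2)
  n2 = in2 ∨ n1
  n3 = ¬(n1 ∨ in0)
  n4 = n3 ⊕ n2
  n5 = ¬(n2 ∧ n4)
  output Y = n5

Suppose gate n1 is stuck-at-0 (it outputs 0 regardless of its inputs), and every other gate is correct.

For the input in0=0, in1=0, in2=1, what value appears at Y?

1

Propagate with n1 forced: n1=0 [stuck-at-0], n2=1, n3=1, n4=0, n5=1.
So Y = 1. (Without the fault it would be 0.)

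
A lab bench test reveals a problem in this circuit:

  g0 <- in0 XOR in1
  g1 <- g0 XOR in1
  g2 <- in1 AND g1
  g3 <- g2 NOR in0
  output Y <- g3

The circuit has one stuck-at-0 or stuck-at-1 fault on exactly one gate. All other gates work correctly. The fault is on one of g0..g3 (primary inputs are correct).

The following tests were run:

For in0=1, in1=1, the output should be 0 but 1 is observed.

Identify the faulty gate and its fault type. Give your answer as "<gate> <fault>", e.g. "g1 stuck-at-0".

g3 stuck-at-1

Fault-free values for test 1 (in0=1, in1=1): g0=0, g1=1, g2=1, g3=0, giving Y=0. Observed 1.
Test 1: faults giving observed 1 are {g3 stuck-at-1}.
Only g3 stuck-at-1 is consistent with every test.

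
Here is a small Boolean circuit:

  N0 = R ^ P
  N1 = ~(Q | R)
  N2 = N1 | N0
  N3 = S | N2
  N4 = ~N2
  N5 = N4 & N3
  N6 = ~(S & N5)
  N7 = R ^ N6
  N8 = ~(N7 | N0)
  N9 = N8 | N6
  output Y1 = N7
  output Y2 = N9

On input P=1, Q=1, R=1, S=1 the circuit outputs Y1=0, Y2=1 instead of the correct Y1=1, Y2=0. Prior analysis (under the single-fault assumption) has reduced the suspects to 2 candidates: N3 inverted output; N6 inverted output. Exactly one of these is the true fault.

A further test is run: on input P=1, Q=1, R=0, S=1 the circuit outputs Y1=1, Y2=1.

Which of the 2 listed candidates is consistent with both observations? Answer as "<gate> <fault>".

Evaluate each candidate on input P=1, Q=1, R=0, S=1:
  N3 inverted output: N0=1, N1=0, N2=1, N3=0 [inverted output], N4=0, N5=0, N6=1, N7=1, N8=0, N9=1 → Y1=1, Y2=1 — matches
  N6 inverted output: N0=1, N1=0, N2=1, N3=1, N4=0, N5=0, N6=0 [inverted output], N7=0, N8=0, N9=0 → Y1=0, Y2=0 — eliminated
Only N3 inverted output reproduces the observed Y1=1, Y2=1.

N3 inverted output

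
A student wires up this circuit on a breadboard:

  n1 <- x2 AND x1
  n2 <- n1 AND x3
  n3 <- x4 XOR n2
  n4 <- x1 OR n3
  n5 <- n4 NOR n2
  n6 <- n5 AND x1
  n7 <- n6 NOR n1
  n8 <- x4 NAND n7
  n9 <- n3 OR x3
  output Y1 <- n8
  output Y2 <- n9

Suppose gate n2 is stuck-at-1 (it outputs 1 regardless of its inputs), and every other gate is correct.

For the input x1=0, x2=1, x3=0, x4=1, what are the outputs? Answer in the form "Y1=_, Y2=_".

Propagate with n2 forced: n1=0, n2=1 [stuck-at-1], n3=0, n4=0, n5=0, n6=0, n7=1, n8=0, n9=0.
So the outputs are Y1=0, Y2=0. (Without the fault they would be Y1=0, Y2=1.)

Y1=0, Y2=0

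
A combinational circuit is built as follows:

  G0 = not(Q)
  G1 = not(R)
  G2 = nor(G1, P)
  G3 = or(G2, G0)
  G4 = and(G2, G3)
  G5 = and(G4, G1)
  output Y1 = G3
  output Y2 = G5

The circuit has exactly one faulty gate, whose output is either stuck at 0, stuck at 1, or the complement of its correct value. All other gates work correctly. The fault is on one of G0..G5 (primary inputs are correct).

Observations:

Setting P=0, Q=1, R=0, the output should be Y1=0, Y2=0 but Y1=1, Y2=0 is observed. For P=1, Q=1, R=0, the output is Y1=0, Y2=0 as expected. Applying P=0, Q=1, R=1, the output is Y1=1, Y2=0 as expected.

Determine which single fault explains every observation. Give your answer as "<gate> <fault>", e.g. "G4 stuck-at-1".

G1 stuck-at-0

Fault-free values for test 1 (P=0, Q=1, R=0): G0=0, G1=1, G2=0, G3=0, G4=0, G5=0, giving Y1=0, Y2=0. Observed Y1=1, Y2=0.
Test 1: faults giving observed Y1=1, Y2=0 are {G0 stuck-at-1, G0 inverted output, G1 stuck-at-0, G1 inverted output, G3 stuck-at-1, G3 inverted output}.
Test 2 (P=1, Q=1, R=0): fault-free G0=0, G1=1, G2=0, G3=0, G4=0, G5=0 → Y1=0, Y2=0; observed Y1=0, Y2=0. Eliminates G0 stuck-at-1, G0 inverted output, G3 stuck-at-1, G3 inverted output.
Test 3 (P=0, Q=1, R=1): fault-free G0=0, G1=0, G2=1, G3=1, G4=1, G5=0 → Y1=1, Y2=0; observed Y1=1, Y2=0. Eliminates G1 inverted output.
Only G1 stuck-at-0 is consistent with every test.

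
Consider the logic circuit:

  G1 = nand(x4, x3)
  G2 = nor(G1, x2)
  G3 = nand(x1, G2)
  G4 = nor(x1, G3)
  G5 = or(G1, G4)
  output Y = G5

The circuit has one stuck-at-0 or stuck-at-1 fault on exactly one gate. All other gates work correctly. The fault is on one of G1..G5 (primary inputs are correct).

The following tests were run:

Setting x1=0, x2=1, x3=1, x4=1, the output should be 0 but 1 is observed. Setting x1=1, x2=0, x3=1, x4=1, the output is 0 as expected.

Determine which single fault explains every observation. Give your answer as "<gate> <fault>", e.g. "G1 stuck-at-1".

Fault-free values for test 1 (x1=0, x2=1, x3=1, x4=1): G1=0, G2=0, G3=1, G4=0, G5=0, giving Y=0. Observed 1.
Test 1: faults giving observed 1 are {G1 stuck-at-1, G3 stuck-at-0, G4 stuck-at-1, G5 stuck-at-1}.
Test 2 (x1=1, x2=0, x3=1, x4=1): fault-free G1=0, G2=1, G3=0, G4=0, G5=0 → 0; observed 0. Eliminates G1 stuck-at-1, G4 stuck-at-1, G5 stuck-at-1.
Only G3 stuck-at-0 is consistent with every test.

G3 stuck-at-0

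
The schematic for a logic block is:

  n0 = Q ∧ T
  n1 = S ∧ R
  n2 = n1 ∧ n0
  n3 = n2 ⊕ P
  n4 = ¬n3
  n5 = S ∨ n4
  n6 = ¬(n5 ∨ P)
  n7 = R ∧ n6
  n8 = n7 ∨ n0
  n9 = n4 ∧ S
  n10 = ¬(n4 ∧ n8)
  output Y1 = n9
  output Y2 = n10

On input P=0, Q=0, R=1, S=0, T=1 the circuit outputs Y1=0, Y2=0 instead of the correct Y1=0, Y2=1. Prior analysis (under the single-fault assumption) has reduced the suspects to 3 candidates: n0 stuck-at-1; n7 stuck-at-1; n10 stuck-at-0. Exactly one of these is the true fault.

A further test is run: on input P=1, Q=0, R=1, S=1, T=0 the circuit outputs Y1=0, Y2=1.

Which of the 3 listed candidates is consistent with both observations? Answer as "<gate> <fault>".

Evaluate each candidate on input P=1, Q=0, R=1, S=1, T=0:
  n0 stuck-at-1: n0=1 [stuck-at-1], n1=1, n2=1, n3=0, n4=1, n5=1, n6=0, n7=0, n8=1, n9=1, n10=0 → Y1=1, Y2=0 — eliminated
  n7 stuck-at-1: n0=0, n1=1, n2=0, n3=1, n4=0, n5=1, n6=0, n7=1 [stuck-at-1], n8=1, n9=0, n10=1 → Y1=0, Y2=1 — matches
  n10 stuck-at-0: n0=0, n1=1, n2=0, n3=1, n4=0, n5=1, n6=0, n7=0, n8=0, n9=0, n10=0 [stuck-at-0] → Y1=0, Y2=0 — eliminated
Only n7 stuck-at-1 reproduces the observed Y1=0, Y2=1.

n7 stuck-at-1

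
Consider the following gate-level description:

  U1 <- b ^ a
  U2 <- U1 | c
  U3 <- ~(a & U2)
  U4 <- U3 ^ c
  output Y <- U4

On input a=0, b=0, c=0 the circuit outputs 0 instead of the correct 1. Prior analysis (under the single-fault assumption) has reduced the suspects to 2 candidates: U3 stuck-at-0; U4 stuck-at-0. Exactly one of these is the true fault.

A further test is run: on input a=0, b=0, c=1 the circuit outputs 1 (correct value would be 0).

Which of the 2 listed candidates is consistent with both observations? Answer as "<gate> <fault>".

Evaluate each candidate on input a=0, b=0, c=1:
  U3 stuck-at-0: U1=0, U2=1, U3=0 [stuck-at-0], U4=1 → 1 — matches
  U4 stuck-at-0: U1=0, U2=1, U3=1, U4=0 [stuck-at-0] → 0 — eliminated
Only U3 stuck-at-0 reproduces the observed 1.

U3 stuck-at-0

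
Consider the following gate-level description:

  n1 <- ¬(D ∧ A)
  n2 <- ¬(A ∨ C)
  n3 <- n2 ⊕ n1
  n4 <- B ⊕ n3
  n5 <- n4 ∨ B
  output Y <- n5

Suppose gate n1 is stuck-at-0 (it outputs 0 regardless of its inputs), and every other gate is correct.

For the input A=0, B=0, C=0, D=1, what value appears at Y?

1

Propagate with n1 forced: n1=0 [stuck-at-0], n2=1, n3=1, n4=1, n5=1.
So Y = 1. (Without the fault it would be 0.)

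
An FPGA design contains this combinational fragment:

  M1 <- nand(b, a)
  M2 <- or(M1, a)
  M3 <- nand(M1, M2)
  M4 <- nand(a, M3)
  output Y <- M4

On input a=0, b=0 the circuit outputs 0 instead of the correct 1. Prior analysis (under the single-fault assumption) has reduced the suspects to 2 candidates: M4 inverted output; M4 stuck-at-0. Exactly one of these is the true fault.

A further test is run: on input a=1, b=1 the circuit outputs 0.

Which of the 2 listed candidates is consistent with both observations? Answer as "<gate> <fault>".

Evaluate each candidate on input a=1, b=1:
  M4 inverted output: M1=0, M2=1, M3=1, M4=1 [inverted output] → 1 — eliminated
  M4 stuck-at-0: M1=0, M2=1, M3=1, M4=0 [stuck-at-0] → 0 — matches
Only M4 stuck-at-0 reproduces the observed 0.

M4 stuck-at-0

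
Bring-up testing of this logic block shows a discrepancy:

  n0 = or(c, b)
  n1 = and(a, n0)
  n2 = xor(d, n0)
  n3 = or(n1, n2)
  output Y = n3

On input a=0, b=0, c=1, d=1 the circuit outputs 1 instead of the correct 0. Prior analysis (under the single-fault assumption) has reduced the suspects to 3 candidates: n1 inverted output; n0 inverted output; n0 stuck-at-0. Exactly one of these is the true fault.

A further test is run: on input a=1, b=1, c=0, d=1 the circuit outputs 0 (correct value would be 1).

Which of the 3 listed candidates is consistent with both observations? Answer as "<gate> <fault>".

Evaluate each candidate on input a=1, b=1, c=0, d=1:
  n1 inverted output: n0=1, n1=0 [inverted output], n2=0, n3=0 → 0 — matches
  n0 inverted output: n0=0 [inverted output], n1=0, n2=1, n3=1 → 1 — eliminated
  n0 stuck-at-0: n0=0 [stuck-at-0], n1=0, n2=1, n3=1 → 1 — eliminated
Only n1 inverted output reproduces the observed 0.

n1 inverted output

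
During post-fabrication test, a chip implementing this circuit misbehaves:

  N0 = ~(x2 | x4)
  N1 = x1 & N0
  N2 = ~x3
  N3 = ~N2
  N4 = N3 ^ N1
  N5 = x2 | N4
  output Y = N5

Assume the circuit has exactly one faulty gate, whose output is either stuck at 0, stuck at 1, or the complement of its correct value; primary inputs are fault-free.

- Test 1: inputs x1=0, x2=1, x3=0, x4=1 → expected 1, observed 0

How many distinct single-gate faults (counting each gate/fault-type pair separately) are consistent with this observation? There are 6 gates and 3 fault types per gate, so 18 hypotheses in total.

Fault-free: N0=0, N1=0, N2=1, N3=0, N4=0, N5=1 → 1. Observed 0.
  N0: none of the 3 fault types match ✗
  N1: none of the 3 fault types match ✗
  N2: none of the 3 fault types match ✗
  N3: none of the 3 fault types match ✗
  N4: none of the 3 fault types match ✗
  N5: stuck-at-0, inverted output ✓; others ✗
Consistent faults: {N5 stuck-at-0, N5 inverted output} — 2 in all.

2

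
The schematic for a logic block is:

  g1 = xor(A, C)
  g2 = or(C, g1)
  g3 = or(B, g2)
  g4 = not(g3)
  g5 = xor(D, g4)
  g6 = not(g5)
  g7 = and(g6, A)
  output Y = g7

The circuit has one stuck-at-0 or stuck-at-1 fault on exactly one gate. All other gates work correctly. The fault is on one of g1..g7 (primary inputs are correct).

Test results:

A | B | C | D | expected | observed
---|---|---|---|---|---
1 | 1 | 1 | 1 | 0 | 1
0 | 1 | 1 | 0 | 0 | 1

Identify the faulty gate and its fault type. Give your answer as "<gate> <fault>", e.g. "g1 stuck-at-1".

Fault-free values for test 1 (A=1, B=1, C=1, D=1): g1=0, g2=1, g3=1, g4=0, g5=1, g6=0, g7=0, giving Y=0. Observed 1.
Test 1: faults giving observed 1 are {g3 stuck-at-0, g4 stuck-at-1, g5 stuck-at-0, g6 stuck-at-1, g7 stuck-at-1}.
Test 2 (A=0, B=1, C=1, D=0): fault-free g1=1, g2=1, g3=1, g4=0, g5=0, g6=1, g7=0 → 0; observed 1. Eliminates g3 stuck-at-0, g4 stuck-at-1, g5 stuck-at-0, g6 stuck-at-1.
Only g7 stuck-at-1 is consistent with every test.

g7 stuck-at-1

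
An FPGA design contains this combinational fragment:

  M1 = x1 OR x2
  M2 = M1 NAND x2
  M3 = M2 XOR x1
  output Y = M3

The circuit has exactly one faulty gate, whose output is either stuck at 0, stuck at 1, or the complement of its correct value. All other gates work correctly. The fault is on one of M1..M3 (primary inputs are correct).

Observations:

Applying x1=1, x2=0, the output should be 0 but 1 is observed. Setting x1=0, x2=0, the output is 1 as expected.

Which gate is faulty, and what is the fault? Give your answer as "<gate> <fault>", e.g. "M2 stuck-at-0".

Fault-free values for test 1 (x1=1, x2=0): M1=1, M2=1, M3=0, giving Y=0. Observed 1.
Test 1: faults giving observed 1 are {M2 stuck-at-0, M2 inverted output, M3 stuck-at-1, M3 inverted output}.
Test 2 (x1=0, x2=0): fault-free M1=0, M2=1, M3=1 → 1; observed 1. Eliminates M2 stuck-at-0, M2 inverted output, M3 inverted output.
Only M3 stuck-at-1 is consistent with every test.

M3 stuck-at-1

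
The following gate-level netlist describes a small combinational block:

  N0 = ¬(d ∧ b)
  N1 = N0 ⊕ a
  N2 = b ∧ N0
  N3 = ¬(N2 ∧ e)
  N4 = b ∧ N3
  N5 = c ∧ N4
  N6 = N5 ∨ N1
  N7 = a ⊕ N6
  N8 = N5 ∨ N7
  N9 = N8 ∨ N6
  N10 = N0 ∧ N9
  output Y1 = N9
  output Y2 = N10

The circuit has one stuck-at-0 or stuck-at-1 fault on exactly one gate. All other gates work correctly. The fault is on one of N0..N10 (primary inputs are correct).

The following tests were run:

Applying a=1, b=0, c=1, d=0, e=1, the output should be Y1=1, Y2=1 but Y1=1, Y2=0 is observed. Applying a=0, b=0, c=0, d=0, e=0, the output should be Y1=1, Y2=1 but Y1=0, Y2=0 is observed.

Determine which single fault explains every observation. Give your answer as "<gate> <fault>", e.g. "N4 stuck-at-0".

Fault-free values for test 1 (a=1, b=0, c=1, d=0, e=1): N0=1, N1=0, N2=0, N3=1, N4=0, N5=0, N6=0, N7=1, N8=1, N9=1, N10=1, giving Y1=1, Y2=1. Observed Y1=1, Y2=0.
Test 1: faults giving observed Y1=1, Y2=0 are {N0 stuck-at-0, N10 stuck-at-0}.
Test 2 (a=0, b=0, c=0, d=0, e=0): fault-free N0=1, N1=1, N2=0, N3=1, N4=0, N5=0, N6=1, N7=1, N8=1, N9=1, N10=1 → Y1=1, Y2=1; observed Y1=0, Y2=0. Eliminates N10 stuck-at-0.
Only N0 stuck-at-0 is consistent with every test.

N0 stuck-at-0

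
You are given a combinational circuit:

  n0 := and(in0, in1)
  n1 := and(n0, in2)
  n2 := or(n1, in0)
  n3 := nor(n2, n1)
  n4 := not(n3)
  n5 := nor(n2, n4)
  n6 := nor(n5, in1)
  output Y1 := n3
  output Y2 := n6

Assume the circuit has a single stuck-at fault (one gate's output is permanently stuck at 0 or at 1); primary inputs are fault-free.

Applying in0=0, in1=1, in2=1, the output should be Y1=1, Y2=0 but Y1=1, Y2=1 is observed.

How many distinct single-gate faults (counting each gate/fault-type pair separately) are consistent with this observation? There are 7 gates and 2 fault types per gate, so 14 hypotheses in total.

Fault-free: n0=0, n1=0, n2=0, n3=1, n4=0, n5=1, n6=0 → Y1=1, Y2=0. Observed Y1=1, Y2=1.
  n0 stuck-at-0: output Y1=1, Y2=0 ✗
  n0 stuck-at-1: output Y1=0, Y2=0 ✗
  n1 stuck-at-0: output Y1=1, Y2=0 ✗
  n1 stuck-at-1: output Y1=0, Y2=0 ✗
  n2 stuck-at-0: output Y1=1, Y2=0 ✗
  n2 stuck-at-1: output Y1=0, Y2=0 ✗
  n3 stuck-at-0: output Y1=0, Y2=0 ✗
  n3 stuck-at-1: output Y1=1, Y2=0 ✗
  n4 stuck-at-0: output Y1=1, Y2=0 ✗
  n4 stuck-at-1: output Y1=1, Y2=0 ✗
  n5 stuck-at-0: output Y1=1, Y2=0 ✗
  n5 stuck-at-1: output Y1=1, Y2=0 ✗
  n6 stuck-at-0: output Y1=1, Y2=0 ✗
  n6 stuck-at-1: output Y1=1, Y2=1 ✓
Consistent faults: {n6 stuck-at-1} — 1 in all.

1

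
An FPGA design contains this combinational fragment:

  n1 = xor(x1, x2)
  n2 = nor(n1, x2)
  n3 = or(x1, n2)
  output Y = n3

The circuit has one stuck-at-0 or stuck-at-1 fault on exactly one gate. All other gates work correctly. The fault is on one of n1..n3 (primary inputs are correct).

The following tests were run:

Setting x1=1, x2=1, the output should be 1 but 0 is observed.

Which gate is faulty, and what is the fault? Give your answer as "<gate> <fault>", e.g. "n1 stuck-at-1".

n3 stuck-at-0

Fault-free values for test 1 (x1=1, x2=1): n1=0, n2=0, n3=1, giving Y=1. Observed 0.
Test 1: faults giving observed 0 are {n3 stuck-at-0}.
Only n3 stuck-at-0 is consistent with every test.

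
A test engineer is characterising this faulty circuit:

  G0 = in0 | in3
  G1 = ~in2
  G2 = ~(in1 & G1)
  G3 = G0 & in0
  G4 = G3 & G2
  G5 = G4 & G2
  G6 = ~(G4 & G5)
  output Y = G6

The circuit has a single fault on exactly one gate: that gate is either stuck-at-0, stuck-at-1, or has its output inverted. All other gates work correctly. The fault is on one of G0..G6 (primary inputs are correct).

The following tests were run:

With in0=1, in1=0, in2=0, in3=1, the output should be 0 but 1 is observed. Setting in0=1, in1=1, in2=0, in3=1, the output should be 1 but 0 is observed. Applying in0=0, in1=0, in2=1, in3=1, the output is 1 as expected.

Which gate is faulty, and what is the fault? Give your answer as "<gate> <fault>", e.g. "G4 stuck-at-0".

G2 inverted output

Fault-free values for test 1 (in0=1, in1=0, in2=0, in3=1): G0=1, G1=1, G2=1, G3=1, G4=1, G5=1, G6=0, giving Y=0. Observed 1.
Test 1: faults giving observed 1 are {G0 stuck-at-0, G0 inverted output, G2 stuck-at-0, G2 inverted output, G3 stuck-at-0, G3 inverted output, G4 stuck-at-0, G4 inverted output, G5 stuck-at-0, G5 inverted output, G6 stuck-at-1, G6 inverted output}.
Test 2 (in0=1, in1=1, in2=0, in3=1): fault-free G0=1, G1=1, G2=0, G3=1, G4=0, G5=0, G6=1 → 1; observed 0. Eliminates G0 stuck-at-0, G0 inverted output, G2 stuck-at-0, G3 stuck-at-0, G3 inverted output, G4 stuck-at-0, G4 inverted output, G5 stuck-at-0, G5 inverted output, G6 stuck-at-1.
Test 3 (in0=0, in1=0, in2=1, in3=1): fault-free G0=1, G1=0, G2=1, G3=0, G4=0, G5=0, G6=1 → 1; observed 1. Eliminates G6 inverted output.
Only G2 inverted output is consistent with every test.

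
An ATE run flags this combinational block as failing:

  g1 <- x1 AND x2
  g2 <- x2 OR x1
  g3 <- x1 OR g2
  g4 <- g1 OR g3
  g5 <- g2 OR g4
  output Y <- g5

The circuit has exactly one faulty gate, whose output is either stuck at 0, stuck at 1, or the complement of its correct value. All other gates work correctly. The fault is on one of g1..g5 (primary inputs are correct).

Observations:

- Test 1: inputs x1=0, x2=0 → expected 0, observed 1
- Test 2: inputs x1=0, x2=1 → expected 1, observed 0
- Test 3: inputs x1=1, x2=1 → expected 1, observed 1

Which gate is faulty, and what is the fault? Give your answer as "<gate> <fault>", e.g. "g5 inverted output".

Fault-free values for test 1 (x1=0, x2=0): g1=0, g2=0, g3=0, g4=0, g5=0, giving Y=0. Observed 1.
Test 1: faults giving observed 1 are {g1 stuck-at-1, g1 inverted output, g2 stuck-at-1, g2 inverted output, g3 stuck-at-1, g3 inverted output, g4 stuck-at-1, g4 inverted output, g5 stuck-at-1, g5 inverted output}.
Test 2 (x1=0, x2=1): fault-free g1=0, g2=1, g3=1, g4=1, g5=1 → 1; observed 0. Eliminates g1 stuck-at-1, g1 inverted output, g2 stuck-at-1, g3 stuck-at-1, g3 inverted output, g4 stuck-at-1, g4 inverted output, g5 stuck-at-1.
Test 3 (x1=1, x2=1): fault-free g1=1, g2=1, g3=1, g4=1, g5=1 → 1; observed 1. Eliminates g5 inverted output.
Only g2 inverted output is consistent with every test.

g2 inverted output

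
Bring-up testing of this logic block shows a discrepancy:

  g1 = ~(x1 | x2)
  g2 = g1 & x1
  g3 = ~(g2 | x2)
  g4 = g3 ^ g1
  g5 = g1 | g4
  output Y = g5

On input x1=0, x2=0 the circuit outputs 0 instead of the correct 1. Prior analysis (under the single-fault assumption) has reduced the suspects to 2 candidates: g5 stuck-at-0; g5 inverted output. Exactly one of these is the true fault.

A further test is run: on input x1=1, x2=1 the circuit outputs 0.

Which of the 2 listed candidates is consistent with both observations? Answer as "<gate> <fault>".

Evaluate each candidate on input x1=1, x2=1:
  g5 stuck-at-0: g1=0, g2=0, g3=0, g4=0, g5=0 [stuck-at-0] → 0 — matches
  g5 inverted output: g1=0, g2=0, g3=0, g4=0, g5=1 [inverted output] → 1 — eliminated
Only g5 stuck-at-0 reproduces the observed 0.

g5 stuck-at-0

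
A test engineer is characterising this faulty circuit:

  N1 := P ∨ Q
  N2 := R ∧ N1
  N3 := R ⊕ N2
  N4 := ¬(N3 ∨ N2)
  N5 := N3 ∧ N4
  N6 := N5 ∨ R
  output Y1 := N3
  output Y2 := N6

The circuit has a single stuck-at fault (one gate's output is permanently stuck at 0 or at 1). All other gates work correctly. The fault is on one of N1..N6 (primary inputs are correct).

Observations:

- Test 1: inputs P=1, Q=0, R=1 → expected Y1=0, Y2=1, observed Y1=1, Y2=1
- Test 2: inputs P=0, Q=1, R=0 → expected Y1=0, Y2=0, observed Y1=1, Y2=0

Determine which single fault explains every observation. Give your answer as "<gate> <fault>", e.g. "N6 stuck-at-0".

N3 stuck-at-1

Fault-free values for test 1 (P=1, Q=0, R=1): N1=1, N2=1, N3=0, N4=0, N5=0, N6=1, giving Y1=0, Y2=1. Observed Y1=1, Y2=1.
Test 1: faults giving observed Y1=1, Y2=1 are {N1 stuck-at-0, N2 stuck-at-0, N3 stuck-at-1}.
Test 2 (P=0, Q=1, R=0): fault-free N1=1, N2=0, N3=0, N4=1, N5=0, N6=0 → Y1=0, Y2=0; observed Y1=1, Y2=0. Eliminates N1 stuck-at-0, N2 stuck-at-0.
Only N3 stuck-at-1 is consistent with every test.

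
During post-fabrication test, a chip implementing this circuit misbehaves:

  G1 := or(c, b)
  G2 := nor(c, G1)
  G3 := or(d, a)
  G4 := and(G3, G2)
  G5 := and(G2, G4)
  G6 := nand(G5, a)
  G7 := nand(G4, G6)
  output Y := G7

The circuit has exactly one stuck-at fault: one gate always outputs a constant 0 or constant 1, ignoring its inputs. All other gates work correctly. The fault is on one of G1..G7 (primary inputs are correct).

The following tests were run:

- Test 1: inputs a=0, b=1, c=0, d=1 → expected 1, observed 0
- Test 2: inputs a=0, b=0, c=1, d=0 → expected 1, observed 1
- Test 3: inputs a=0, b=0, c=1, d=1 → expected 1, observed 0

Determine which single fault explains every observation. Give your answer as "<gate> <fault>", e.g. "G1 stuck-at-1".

Fault-free values for test 1 (a=0, b=1, c=0, d=1): G1=1, G2=0, G3=1, G4=0, G5=0, G6=1, G7=1, giving Y=1. Observed 0.
Test 1: faults giving observed 0 are {G1 stuck-at-0, G2 stuck-at-1, G4 stuck-at-1, G7 stuck-at-0}.
Test 2 (a=0, b=0, c=1, d=0): fault-free G1=1, G2=0, G3=0, G4=0, G5=0, G6=1, G7=1 → 1; observed 1. Eliminates G4 stuck-at-1, G7 stuck-at-0.
Test 3 (a=0, b=0, c=1, d=1): fault-free G1=1, G2=0, G3=1, G4=0, G5=0, G6=1, G7=1 → 1; observed 0. Eliminates G1 stuck-at-0.
Only G2 stuck-at-1 is consistent with every test.

G2 stuck-at-1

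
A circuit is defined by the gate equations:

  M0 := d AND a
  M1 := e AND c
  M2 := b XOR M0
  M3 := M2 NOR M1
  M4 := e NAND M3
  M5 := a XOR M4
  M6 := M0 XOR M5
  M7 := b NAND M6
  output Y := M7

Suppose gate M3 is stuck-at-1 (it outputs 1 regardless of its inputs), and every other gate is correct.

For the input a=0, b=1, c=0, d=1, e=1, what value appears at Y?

Propagate with M3 forced: M0=0, M1=0, M2=1, M3=1 [stuck-at-1], M4=0, M5=0, M6=0, M7=1.
So Y = 1. (Without the fault it would be 0.)

1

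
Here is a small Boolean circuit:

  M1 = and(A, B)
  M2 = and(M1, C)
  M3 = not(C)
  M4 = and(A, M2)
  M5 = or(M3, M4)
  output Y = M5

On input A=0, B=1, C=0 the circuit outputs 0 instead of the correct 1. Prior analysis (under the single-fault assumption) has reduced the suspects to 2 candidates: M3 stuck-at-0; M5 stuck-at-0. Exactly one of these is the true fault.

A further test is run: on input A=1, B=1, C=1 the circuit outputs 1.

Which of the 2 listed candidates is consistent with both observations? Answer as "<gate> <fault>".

Evaluate each candidate on input A=1, B=1, C=1:
  M3 stuck-at-0: M1=1, M2=1, M3=0 [stuck-at-0], M4=1, M5=1 → 1 — matches
  M5 stuck-at-0: M1=1, M2=1, M3=0, M4=1, M5=0 [stuck-at-0] → 0 — eliminated
Only M3 stuck-at-0 reproduces the observed 1.

M3 stuck-at-0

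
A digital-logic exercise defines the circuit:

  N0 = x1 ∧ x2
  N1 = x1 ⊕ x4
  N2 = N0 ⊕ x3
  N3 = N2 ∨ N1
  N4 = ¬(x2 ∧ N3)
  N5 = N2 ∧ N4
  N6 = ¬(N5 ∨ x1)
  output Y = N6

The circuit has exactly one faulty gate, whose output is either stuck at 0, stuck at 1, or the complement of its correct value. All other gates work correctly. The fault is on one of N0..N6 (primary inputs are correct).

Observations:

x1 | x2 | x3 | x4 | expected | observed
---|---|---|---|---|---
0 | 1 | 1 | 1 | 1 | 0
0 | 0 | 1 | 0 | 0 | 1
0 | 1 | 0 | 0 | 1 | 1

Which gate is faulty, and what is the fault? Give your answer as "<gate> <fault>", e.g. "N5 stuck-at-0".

Fault-free values for test 1 (x1=0, x2=1, x3=1, x4=1): N0=0, N1=1, N2=1, N3=1, N4=0, N5=0, N6=1, giving Y=1. Observed 0.
Test 1: faults giving observed 0 are {N3 stuck-at-0, N3 inverted output, N4 stuck-at-1, N4 inverted output, N5 stuck-at-1, N5 inverted output, N6 stuck-at-0, N6 inverted output}.
Test 2 (x1=0, x2=0, x3=1, x4=0): fault-free N0=0, N1=0, N2=1, N3=1, N4=1, N5=1, N6=0 → 0; observed 1. Eliminates N3 stuck-at-0, N3 inverted output, N4 stuck-at-1, N5 stuck-at-1, N6 stuck-at-0.
Test 3 (x1=0, x2=1, x3=0, x4=0): fault-free N0=0, N1=0, N2=0, N3=0, N4=1, N5=0, N6=1 → 1; observed 1. Eliminates N5 inverted output, N6 inverted output.
Only N4 inverted output is consistent with every test.

N4 inverted output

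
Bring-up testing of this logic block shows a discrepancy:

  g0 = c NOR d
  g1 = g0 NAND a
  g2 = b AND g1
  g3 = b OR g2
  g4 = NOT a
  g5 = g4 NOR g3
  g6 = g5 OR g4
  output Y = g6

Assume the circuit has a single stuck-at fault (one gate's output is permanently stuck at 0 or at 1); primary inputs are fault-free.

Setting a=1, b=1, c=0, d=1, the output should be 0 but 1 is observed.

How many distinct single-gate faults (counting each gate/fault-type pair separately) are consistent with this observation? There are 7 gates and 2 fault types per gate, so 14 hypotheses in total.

4

Fault-free: g0=0, g1=1, g2=1, g3=1, g4=0, g5=0, g6=0 → 0. Observed 1.
  g0 stuck-at-0: output 0 ✗
  g0 stuck-at-1: output 0 ✗
  g1 stuck-at-0: output 0 ✗
  g1 stuck-at-1: output 0 ✗
  g2 stuck-at-0: output 0 ✗
  g2 stuck-at-1: output 0 ✗
  g3 stuck-at-0: output 1 ✓
  g3 stuck-at-1: output 0 ✗
  g4 stuck-at-0: output 0 ✗
  g4 stuck-at-1: output 1 ✓
  g5 stuck-at-0: output 0 ✗
  g5 stuck-at-1: output 1 ✓
  g6 stuck-at-0: output 0 ✗
  g6 stuck-at-1: output 1 ✓
Consistent faults: {g3 stuck-at-0, g4 stuck-at-1, g5 stuck-at-1, g6 stuck-at-1} — 4 in all.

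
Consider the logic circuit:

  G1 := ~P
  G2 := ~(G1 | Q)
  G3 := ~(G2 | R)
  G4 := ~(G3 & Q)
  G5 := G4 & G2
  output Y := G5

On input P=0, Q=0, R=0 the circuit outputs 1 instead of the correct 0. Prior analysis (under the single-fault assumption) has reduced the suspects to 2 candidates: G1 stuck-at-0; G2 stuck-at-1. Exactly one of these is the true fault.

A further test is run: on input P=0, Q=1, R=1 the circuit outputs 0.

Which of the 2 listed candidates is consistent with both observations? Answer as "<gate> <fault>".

G1 stuck-at-0

Evaluate each candidate on input P=0, Q=1, R=1:
  G1 stuck-at-0: G1=0 [stuck-at-0], G2=0, G3=0, G4=1, G5=0 → 0 — matches
  G2 stuck-at-1: G1=1, G2=1 [stuck-at-1], G3=0, G4=1, G5=1 → 1 — eliminated
Only G1 stuck-at-0 reproduces the observed 0.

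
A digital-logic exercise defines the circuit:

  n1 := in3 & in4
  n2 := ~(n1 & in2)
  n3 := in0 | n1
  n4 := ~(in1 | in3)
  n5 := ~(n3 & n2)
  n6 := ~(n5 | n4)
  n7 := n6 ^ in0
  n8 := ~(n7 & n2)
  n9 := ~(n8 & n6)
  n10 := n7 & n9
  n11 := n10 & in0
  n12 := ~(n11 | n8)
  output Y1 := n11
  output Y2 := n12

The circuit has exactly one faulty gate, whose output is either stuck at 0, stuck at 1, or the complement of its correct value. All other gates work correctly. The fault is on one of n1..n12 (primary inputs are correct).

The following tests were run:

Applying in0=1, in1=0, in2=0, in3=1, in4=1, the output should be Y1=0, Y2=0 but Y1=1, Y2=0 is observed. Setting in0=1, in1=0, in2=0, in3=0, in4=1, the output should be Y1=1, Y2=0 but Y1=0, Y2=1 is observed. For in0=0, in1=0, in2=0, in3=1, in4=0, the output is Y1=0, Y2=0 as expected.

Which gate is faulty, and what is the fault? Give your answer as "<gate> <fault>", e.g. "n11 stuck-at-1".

Fault-free values for test 1 (in0=1, in1=0, in2=0, in3=1, in4=1): n1=1, n2=1, n3=1, n4=0, n5=0, n6=1, n7=0, n8=1, n9=0, n10=0, n11=0, n12=0, giving Y1=0, Y2=0. Observed Y1=1, Y2=0.
Test 1: faults giving observed Y1=1, Y2=0 are {n2 stuck-at-0, n2 inverted output, n3 stuck-at-0, n3 inverted output, n4 stuck-at-1, n4 inverted output, n5 stuck-at-1, n5 inverted output, n6 stuck-at-0, n6 inverted output, n7 stuck-at-1, n7 inverted output, n10 stuck-at-1, n10 inverted output, n11 stuck-at-1, n11 inverted output}.
Test 2 (in0=1, in1=0, in2=0, in3=0, in4=1): fault-free n1=0, n2=1, n3=1, n4=1, n5=0, n6=0, n7=1, n8=0, n9=1, n10=1, n11=1, n12=0 → Y1=1, Y2=0; observed Y1=0, Y2=1. Eliminates n2 stuck-at-0, n2 inverted output, n3 stuck-at-0, n3 inverted output, n4 stuck-at-1, n4 inverted output, n5 stuck-at-1, n5 inverted output, n6 stuck-at-0, n6 inverted output, n7 stuck-at-1, n7 inverted output, n10 stuck-at-1, n11 stuck-at-1.
Test 3 (in0=0, in1=0, in2=0, in3=1, in4=0): fault-free n1=0, n2=1, n3=0, n4=0, n5=1, n6=0, n7=0, n8=1, n9=1, n10=0, n11=0, n12=0 → Y1=0, Y2=0; observed Y1=0, Y2=0. Eliminates n11 inverted output.
Only n10 inverted output is consistent with every test.

n10 inverted output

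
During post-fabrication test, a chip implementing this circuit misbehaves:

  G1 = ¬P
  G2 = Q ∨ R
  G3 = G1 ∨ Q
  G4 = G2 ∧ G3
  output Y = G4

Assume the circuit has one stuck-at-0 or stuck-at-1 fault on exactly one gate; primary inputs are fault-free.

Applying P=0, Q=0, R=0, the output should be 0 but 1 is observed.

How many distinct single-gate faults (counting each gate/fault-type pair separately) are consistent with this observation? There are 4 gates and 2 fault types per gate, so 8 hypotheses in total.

Fault-free: G1=1, G2=0, G3=1, G4=0 → 0. Observed 1.
  G1 stuck-at-0: output 0 ✗
  G1 stuck-at-1: output 0 ✗
  G2 stuck-at-0: output 0 ✗
  G2 stuck-at-1: output 1 ✓
  G3 stuck-at-0: output 0 ✗
  G3 stuck-at-1: output 0 ✗
  G4 stuck-at-0: output 0 ✗
  G4 stuck-at-1: output 1 ✓
Consistent faults: {G2 stuck-at-1, G4 stuck-at-1} — 2 in all.

2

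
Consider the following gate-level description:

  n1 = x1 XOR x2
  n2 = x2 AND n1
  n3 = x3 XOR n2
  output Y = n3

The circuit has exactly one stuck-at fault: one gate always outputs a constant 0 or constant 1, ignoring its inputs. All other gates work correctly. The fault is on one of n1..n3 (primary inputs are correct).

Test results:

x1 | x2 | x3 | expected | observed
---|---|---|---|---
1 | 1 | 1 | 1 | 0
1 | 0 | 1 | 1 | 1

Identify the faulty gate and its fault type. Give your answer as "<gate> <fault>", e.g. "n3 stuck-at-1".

n1 stuck-at-1

Fault-free values for test 1 (x1=1, x2=1, x3=1): n1=0, n2=0, n3=1, giving Y=1. Observed 0.
Test 1: faults giving observed 0 are {n1 stuck-at-1, n2 stuck-at-1, n3 stuck-at-0}.
Test 2 (x1=1, x2=0, x3=1): fault-free n1=1, n2=0, n3=1 → 1; observed 1. Eliminates n2 stuck-at-1, n3 stuck-at-0.
Only n1 stuck-at-1 is consistent with every test.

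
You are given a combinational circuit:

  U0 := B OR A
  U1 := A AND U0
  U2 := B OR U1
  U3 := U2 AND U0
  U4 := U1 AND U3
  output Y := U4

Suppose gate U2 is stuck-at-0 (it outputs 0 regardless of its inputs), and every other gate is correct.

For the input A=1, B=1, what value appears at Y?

Propagate with U2 forced: U0=1, U1=1, U2=0 [stuck-at-0], U3=0, U4=0.
So Y = 0. (Without the fault it would be 1.)

0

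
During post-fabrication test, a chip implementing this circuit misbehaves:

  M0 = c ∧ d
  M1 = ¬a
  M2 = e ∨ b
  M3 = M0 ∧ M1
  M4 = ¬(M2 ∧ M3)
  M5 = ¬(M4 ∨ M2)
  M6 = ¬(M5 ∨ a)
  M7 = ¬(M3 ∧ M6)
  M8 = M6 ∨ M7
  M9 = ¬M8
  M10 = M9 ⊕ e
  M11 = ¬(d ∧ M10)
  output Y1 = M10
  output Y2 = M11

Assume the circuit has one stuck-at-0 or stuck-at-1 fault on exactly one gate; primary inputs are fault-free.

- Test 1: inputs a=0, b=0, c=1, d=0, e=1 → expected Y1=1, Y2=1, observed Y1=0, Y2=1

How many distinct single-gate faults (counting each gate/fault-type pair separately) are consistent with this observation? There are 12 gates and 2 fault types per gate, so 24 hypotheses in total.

3

Fault-free: M0=0, M1=1, M2=1, M3=0, M4=1, M5=0, M6=1, M7=1, M8=1, M9=0, M10=1, M11=1 → Y1=1, Y2=1. Observed Y1=0, Y2=1.
  M0: none of the 2 fault types match ✗
  M1: none of the 2 fault types match ✗
  M2: none of the 2 fault types match ✗
  M3: none of the 2 fault types match ✗
  M4: none of the 2 fault types match ✗
  M5: none of the 2 fault types match ✗
  M6: none of the 2 fault types match ✗
  M7: none of the 2 fault types match ✗
  M8: stuck-at-0 ✓; others ✗
  M9: stuck-at-1 ✓; others ✗
  M10: stuck-at-0 ✓; others ✗
  M11: none of the 2 fault types match ✗
Consistent faults: {M8 stuck-at-0, M9 stuck-at-1, M10 stuck-at-0} — 3 in all.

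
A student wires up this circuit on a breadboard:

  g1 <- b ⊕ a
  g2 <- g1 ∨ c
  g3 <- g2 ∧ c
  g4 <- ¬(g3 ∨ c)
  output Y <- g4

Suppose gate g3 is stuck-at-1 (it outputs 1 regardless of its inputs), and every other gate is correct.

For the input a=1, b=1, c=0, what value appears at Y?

Propagate with g3 forced: g1=0, g2=0, g3=1 [stuck-at-1], g4=0.
So Y = 0. (Without the fault it would be 1.)

0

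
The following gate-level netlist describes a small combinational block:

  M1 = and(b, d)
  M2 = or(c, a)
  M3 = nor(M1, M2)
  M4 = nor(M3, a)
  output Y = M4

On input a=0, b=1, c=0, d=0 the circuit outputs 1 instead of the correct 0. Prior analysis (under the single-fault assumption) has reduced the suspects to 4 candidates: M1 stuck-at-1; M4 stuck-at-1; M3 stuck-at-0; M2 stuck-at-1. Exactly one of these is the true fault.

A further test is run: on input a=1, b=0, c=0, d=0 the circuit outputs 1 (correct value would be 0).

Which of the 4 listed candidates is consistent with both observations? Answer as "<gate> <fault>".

Evaluate each candidate on input a=1, b=0, c=0, d=0:
  M1 stuck-at-1: M1=1 [stuck-at-1], M2=1, M3=0, M4=0 → 0 — eliminated
  M4 stuck-at-1: M1=0, M2=1, M3=0, M4=1 [stuck-at-1] → 1 — matches
  M3 stuck-at-0: M1=0, M2=1, M3=0 [stuck-at-0], M4=0 → 0 — eliminated
  M2 stuck-at-1: M1=0, M2=1 [stuck-at-1], M3=0, M4=0 → 0 — eliminated
Only M4 stuck-at-1 reproduces the observed 1.

M4 stuck-at-1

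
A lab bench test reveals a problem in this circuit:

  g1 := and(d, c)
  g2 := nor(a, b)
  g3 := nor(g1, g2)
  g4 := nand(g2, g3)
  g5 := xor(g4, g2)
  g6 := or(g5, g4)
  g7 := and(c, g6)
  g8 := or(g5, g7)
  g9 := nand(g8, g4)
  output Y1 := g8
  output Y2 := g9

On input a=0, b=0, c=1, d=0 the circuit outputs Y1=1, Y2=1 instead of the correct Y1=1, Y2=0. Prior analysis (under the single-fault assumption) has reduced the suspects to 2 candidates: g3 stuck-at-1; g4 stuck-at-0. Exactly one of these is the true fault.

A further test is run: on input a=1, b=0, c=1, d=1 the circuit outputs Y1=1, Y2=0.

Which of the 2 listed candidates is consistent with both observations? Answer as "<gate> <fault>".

g3 stuck-at-1

Evaluate each candidate on input a=1, b=0, c=1, d=1:
  g3 stuck-at-1: g1=1, g2=0, g3=1 [stuck-at-1], g4=1, g5=1, g6=1, g7=1, g8=1, g9=0 → Y1=1, Y2=0 — matches
  g4 stuck-at-0: g1=1, g2=0, g3=0, g4=0 [stuck-at-0], g5=0, g6=0, g7=0, g8=0, g9=1 → Y1=0, Y2=1 — eliminated
Only g3 stuck-at-1 reproduces the observed Y1=1, Y2=0.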